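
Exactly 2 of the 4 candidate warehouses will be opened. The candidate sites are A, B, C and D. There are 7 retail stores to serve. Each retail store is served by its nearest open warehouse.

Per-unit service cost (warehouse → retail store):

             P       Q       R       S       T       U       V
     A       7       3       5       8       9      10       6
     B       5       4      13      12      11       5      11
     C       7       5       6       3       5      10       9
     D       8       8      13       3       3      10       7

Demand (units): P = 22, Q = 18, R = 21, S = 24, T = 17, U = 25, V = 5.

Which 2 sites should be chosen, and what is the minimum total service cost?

Choose B and C; total service cost 635.

With exactly 2 open, each retail store uses its cheapest among the chosen.
{B, C}: P→B 5·22=110, Q→B 4·18=72, R→C 6·21=126, S→C 3·24=72, T→C 5·17=85, U→B 5·25=125, V→C 9·5=45. Service cost 635.
{A, D}: service cost 716
{B, D}: service cost 738
Among all 6 size-2 choices, {B, C} is lowest.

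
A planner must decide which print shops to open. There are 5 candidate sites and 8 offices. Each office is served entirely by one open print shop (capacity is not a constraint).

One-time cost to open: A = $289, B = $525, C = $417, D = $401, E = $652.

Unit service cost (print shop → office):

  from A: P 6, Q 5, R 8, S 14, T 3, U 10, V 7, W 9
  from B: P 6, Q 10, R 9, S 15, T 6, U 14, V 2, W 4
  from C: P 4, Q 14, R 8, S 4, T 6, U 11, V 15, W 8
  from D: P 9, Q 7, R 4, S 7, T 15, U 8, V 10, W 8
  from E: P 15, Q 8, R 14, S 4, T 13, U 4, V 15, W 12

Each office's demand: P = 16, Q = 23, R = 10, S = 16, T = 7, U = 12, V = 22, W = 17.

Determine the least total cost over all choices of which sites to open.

Minimum total cost: 1252

For any fixed open set, each office goes to its cheapest open site; total = fixed + service.
{A}: P→A 6·16=96, Q→A 5·23=115, R→A 8·10=80, S→A 14·16=224, T→A 3·7=21, U→A 10·12=120, V→A 7·22=154, W→A 9·17=153. Service 963; fixed 289; total 1252.
{D}: service 1014 + fixed 401 = 1415
{A, C}: service 754 + fixed 706 = 1460
{A, B, C, D, E}: service 464 + fixed 2284 = 2748
No other subset beats 1252.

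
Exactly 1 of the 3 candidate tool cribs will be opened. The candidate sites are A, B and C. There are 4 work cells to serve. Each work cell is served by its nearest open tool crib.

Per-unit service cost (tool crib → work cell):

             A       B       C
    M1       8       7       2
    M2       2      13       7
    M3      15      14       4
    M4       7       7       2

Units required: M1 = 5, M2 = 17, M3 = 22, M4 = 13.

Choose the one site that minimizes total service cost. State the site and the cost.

Choose C only; total service cost 243.

With exactly 1 open, each work cell uses its cheapest among the chosen.
{C}: M1→C 2·5=10, M2→C 7·17=119, M3→C 4·22=88, M4→C 2·13=26. Service cost 243.
{A}: service cost 495
{B}: service cost 655
Among all 3 size-1 choices, {C} is lowest.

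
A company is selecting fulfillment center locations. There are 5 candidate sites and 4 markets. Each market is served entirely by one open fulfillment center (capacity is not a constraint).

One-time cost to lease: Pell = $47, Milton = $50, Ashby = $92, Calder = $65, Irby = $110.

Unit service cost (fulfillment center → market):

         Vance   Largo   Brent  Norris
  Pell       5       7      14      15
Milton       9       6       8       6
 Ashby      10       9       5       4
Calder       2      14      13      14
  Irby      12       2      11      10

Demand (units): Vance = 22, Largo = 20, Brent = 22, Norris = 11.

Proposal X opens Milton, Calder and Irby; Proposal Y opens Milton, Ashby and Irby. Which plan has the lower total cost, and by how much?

Proposal X: {Milton, Calder, Irby}: Vance→Calder 2·22=44, Largo→Irby 2·20=40, Brent→Milton 8·22=176, Norris→Milton 6·11=66. Service 326; fixed 225; total 551.
Proposal Y: {Milton, Ashby, Irby}: Vance→Milton 9·22=198, Largo→Irby 2·20=40, Brent→Ashby 5·22=110, Norris→Ashby 4·11=44. Service 392; fixed 252; total 644.
Difference: |551 − 644| = 93.

Proposal X is cheaper by 93.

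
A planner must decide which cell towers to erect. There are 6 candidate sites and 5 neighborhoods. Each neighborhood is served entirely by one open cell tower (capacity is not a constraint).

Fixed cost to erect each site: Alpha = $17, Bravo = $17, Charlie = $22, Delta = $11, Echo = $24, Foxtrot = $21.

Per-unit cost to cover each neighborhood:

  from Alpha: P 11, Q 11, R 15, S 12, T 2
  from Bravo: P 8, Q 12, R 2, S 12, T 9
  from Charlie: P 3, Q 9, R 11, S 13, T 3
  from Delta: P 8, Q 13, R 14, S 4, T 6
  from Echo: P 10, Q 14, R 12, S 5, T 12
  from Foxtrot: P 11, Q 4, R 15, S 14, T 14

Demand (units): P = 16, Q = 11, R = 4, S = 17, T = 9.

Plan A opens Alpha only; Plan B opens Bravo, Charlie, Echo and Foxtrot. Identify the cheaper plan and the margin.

Plan A: {Alpha}: P→Alpha 11·16=176, Q→Alpha 11·11=121, R→Alpha 15·4=60, S→Alpha 12·17=204, T→Alpha 2·9=18. Service 579; fixed 17; total 596.
Plan B: {Bravo, Charlie, Echo, Foxtrot}: P→Charlie 3·16=48, Q→Foxtrot 4·11=44, R→Bravo 2·4=8, S→Echo 5·17=85, T→Charlie 3·9=27. Service 212; fixed 84; total 296.
Difference: |596 − 296| = 300.

Plan B is cheaper by 300.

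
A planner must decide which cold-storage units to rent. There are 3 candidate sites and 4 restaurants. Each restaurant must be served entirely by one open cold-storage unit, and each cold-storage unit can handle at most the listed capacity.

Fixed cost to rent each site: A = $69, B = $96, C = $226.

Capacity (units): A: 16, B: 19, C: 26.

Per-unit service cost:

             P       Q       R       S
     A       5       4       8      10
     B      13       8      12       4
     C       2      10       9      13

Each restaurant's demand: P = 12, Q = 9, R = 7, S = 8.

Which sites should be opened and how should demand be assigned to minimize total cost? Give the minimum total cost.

Open {B, C}: P→C 2·12=24, Q→B 8·9=72, R→C 9·7=63, S→B 4·8=32.
Loads: B carries 17/19, C carries 19/26. Service 191; fixed 322; total 513.
Next best feasible plan costs 515.

Minimum total cost: 513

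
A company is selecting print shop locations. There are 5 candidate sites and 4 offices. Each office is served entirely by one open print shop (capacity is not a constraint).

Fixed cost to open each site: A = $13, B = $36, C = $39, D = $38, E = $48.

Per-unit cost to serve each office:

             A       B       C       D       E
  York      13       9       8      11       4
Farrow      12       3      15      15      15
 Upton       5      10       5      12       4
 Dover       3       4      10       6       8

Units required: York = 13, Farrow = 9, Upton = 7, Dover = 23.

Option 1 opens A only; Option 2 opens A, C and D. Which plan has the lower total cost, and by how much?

Option 1: {A}: York→A 13·13=169, Farrow→A 12·9=108, Upton→A 5·7=35, Dover→A 3·23=69. Service 381; fixed 13; total 394.
Option 2: {A, C, D}: York→C 8·13=104, Farrow→A 12·9=108, Upton→A 5·7=35, Dover→A 3·23=69. Service 316; fixed 90; total 406.
Difference: |394 − 406| = 12.

Option 1 is cheaper by 12.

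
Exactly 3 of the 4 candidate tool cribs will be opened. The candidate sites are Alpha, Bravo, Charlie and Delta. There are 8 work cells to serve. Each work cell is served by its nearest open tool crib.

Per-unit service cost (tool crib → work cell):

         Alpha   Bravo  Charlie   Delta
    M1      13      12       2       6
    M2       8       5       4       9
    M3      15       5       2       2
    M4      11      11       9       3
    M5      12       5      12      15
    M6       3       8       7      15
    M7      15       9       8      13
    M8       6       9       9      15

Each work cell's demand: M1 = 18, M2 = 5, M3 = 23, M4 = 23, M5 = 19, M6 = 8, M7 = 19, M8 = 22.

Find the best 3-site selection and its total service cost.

Choose Alpha, Bravo and Delta; total service cost 670.

With exactly 3 open, each work cell uses its cheapest among the chosen.
{Alpha, Bravo, Delta}: M1→Delta 6·18=108, M2→Bravo 5·5=25, M3→Delta 2·23=46, M4→Delta 3·23=69, M5→Bravo 5·19=95, M6→Alpha 3·8=24, M7→Bravo 9·19=171, M8→Alpha 6·22=132. Service cost 670.
{Bravo, Charlie, Delta}: service cost 672
{Alpha, Charlie, Delta}: service cost 707
Among all 4 size-3 choices, {Alpha, Bravo, Delta} is lowest.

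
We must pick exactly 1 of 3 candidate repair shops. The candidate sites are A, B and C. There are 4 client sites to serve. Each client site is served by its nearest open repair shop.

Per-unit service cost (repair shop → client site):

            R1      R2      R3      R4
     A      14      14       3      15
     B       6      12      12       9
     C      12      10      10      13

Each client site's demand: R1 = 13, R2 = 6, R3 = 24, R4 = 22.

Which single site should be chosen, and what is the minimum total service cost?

Choose B only; total service cost 636.

With exactly 1 open, each client site uses its cheapest among the chosen.
{B}: R1→B 6·13=78, R2→B 12·6=72, R3→B 12·24=288, R4→B 9·22=198. Service cost 636.
{A}: service cost 668
{C}: service cost 742
Among all 3 size-1 choices, {B} is lowest.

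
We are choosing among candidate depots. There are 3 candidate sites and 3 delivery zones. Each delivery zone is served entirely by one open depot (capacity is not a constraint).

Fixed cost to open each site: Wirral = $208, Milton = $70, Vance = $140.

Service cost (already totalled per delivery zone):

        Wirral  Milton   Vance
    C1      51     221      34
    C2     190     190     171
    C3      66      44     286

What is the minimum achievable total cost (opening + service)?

Minimum total cost: 459

For any fixed open set, each delivery zone goes to its cheapest open site; total = fixed + service.
{Milton, Vance}: C1→Vance 34, C2→Vance 171, C3→Milton 44. Service 249; fixed 210; total 459.
{Wirral}: service 307 + fixed 208 = 515
{Milton}: service 455 + fixed 70 = 525
{Wirral, Milton, Vance}: service 249 + fixed 418 = 667
(All 7 nonempty subsets were checked; Milton and Vance is lowest.)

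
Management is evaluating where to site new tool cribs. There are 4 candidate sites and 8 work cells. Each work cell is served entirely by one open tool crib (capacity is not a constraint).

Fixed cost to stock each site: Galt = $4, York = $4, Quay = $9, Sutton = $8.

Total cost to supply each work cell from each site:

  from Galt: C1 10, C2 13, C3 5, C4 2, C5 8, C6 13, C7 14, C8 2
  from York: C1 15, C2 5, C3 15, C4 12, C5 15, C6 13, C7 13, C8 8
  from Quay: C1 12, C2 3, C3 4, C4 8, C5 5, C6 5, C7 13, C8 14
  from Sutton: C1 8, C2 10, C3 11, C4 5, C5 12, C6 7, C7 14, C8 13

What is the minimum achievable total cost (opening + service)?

For any fixed open set, each work cell goes to its cheapest open site; total = fixed + service.
{Galt, Quay}: C1→Galt 10, C2→Quay 3, C3→Quay 4, C4→Galt 2, C5→Quay 5, C6→Quay 5, C7→Quay 13, C8→Galt 2. Service 44; fixed 13; total 57.
{Galt, York, Quay}: C1→Galt 10, C2→Quay 3, C3→Quay 4, C4→Galt 2, C5→Quay 5, C6→Quay 5, C7→York 13, C8→Galt 2. Service 44; fixed 17; total 61.
{Galt, Quay, Sutton}: service 42 + fixed 21 = 63
{Galt, York, Quay, Sutton}: C1→Sutton 8, C2→Quay 3, C3→Quay 4, C4→Galt 2, C5→Quay 5, C6→Quay 5, C7→York 13, C8→Galt 2. Service 42; fixed 25; total 67.
No other subset beats 57.

Minimum total cost: 57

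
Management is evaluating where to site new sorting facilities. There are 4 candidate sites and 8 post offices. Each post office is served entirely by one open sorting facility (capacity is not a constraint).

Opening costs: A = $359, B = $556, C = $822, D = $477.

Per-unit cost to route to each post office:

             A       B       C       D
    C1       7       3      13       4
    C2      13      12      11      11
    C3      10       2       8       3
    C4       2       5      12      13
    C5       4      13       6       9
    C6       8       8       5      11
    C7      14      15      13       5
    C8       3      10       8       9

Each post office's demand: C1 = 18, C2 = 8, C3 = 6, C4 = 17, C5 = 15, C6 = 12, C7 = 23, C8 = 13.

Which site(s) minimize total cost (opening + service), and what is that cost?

Open A only; minimum total cost 1200.

For any fixed open set, each post office goes to its cheapest open site; total = fixed + service.
{A}: C1→A 7·18=126, C2→A 13·8=104, C3→A 10·6=60, C4→A 2·17=34, C5→A 4·15=60, C6→A 8·12=96, C7→A 14·23=322, C8→A 3·13=39. Service 841; fixed 359; total 1200.
{A, D}: service 522 + fixed 836 = 1358
{D}: service 898 + fixed 477 = 1375
{A, B, C, D}: service 462 + fixed 2214 = 2676
(All 15 nonempty subsets were checked; A only is lowest.)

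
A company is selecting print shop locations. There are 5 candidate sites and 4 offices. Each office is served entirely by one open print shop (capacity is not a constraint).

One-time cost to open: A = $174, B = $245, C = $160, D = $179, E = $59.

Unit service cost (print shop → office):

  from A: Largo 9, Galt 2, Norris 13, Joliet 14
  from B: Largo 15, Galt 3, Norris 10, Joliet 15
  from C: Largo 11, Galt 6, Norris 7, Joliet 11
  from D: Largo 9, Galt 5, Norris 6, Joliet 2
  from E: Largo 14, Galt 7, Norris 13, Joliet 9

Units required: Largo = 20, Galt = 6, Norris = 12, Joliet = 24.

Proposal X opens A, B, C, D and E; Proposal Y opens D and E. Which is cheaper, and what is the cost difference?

Proposal X: {A, B, C, D, E}: Largo→A 9·20=180, Galt→A 2·6=12, Norris→D 6·12=72, Joliet→D 2·24=48. Service 312; fixed 817; total 1129.
Proposal Y: {D, E}: Largo→D 9·20=180, Galt→D 5·6=30, Norris→D 6·12=72, Joliet→D 2·24=48. Service 330; fixed 238; total 568.
Difference: |1129 − 568| = 561.

Proposal Y is cheaper by 561.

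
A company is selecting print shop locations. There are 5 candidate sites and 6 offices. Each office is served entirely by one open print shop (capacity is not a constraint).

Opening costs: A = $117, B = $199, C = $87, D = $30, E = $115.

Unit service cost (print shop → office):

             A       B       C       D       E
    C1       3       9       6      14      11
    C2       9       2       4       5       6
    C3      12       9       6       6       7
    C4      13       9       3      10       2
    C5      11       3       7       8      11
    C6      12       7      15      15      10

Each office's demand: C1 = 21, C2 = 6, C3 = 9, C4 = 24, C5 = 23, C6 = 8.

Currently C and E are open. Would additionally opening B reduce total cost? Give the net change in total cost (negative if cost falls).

Current service cost with {C, E}: 493.
Adding B: each office re-picks its cheapest; new service cost 365, saving 128.
Extra fixed cost: 199. Net change = 199 − 128 = 71.
(Totals: 695 → 766.)

No — net change +71 (cost rises by 71).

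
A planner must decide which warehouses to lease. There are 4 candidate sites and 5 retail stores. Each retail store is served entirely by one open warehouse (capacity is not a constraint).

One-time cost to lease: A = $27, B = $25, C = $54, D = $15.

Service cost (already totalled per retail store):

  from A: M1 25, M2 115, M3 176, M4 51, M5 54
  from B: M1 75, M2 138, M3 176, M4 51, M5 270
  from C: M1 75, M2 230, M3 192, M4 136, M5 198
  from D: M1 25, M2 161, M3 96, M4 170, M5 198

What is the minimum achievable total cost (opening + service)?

Minimum total cost: 383

For any fixed open set, each retail store goes to its cheapest open site; total = fixed + service.
{A, D}: M1→A 25, M2→A 115, M3→D 96, M4→A 51, M5→A 54. Service 341; fixed 42; total 383.
{A, B, D}: M1→A 25, M2→A 115, M3→D 96, M4→A 51, M5→A 54. Service 341; fixed 67; total 408.
{A, C, D}: service 341 + fixed 96 = 437
{A, B, C, D}: service 341 + fixed 121 = 462
No other subset beats 383.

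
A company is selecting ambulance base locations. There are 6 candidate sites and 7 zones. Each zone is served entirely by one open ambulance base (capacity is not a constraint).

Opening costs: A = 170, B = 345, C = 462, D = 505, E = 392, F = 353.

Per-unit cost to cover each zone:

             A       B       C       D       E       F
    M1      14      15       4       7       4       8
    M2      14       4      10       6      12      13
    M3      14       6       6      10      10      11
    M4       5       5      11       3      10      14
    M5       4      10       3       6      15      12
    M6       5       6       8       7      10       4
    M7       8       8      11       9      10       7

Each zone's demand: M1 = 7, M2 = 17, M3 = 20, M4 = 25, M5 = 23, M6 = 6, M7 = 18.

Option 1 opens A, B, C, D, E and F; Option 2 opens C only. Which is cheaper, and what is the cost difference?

Option 1: {A, B, C, D, E, F}: M1→C 4·7=28, M2→B 4·17=68, M3→B 6·20=120, M4→D 3·25=75, M5→C 3·23=69, M6→F 4·6=24, M7→F 7·18=126. Service 510; fixed 2227; total 2737.
Option 2: {C}: M1→C 4·7=28, M2→C 10·17=170, M3→C 6·20=120, M4→C 11·25=275, M5→C 3·23=69, M6→C 8·6=48, M7→C 11·18=198. Service 908; fixed 462; total 1370.
Difference: |2737 − 1370| = 1367.

Option 2 is cheaper by 1367.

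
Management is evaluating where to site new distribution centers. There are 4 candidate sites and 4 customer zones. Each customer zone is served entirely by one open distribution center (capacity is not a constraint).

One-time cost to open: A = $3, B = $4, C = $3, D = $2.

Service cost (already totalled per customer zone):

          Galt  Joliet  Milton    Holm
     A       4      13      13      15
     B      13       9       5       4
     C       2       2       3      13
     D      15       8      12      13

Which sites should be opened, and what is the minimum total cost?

Open B and C; minimum total cost 18.

For any fixed open set, each customer zone goes to its cheapest open site; total = fixed + service.
{B, C}: Galt→C 2, Joliet→C 2, Milton→C 3, Holm→B 4. Service 11; fixed 7; total 18.
{B, C, D}: Galt→C 2, Joliet→C 2, Milton→C 3, Holm→B 4. Service 11; fixed 9; total 20.
{A, B, C}: Galt→C 2, Joliet→C 2, Milton→C 3, Holm→B 4. Service 11; fixed 10; total 21.
{A, B, C, D}: Galt→C 2, Joliet→C 2, Milton→C 3, Holm→B 4. Service 11; fixed 12; total 23.
No other subset beats 18.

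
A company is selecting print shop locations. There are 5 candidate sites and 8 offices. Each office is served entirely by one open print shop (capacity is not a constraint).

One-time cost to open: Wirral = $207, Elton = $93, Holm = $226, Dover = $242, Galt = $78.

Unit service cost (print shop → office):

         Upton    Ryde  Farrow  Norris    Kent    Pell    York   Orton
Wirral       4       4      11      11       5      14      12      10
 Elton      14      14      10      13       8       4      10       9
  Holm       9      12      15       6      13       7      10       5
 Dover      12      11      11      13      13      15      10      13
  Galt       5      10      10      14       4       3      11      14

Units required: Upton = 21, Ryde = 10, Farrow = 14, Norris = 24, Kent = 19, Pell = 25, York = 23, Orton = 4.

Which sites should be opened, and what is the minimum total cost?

For any fixed open set, each office goes to its cheapest open site; total = fixed + service.
{Holm, Galt}: Upton→Galt 5·21=105, Ryde→Galt 10·10=100, Farrow→Galt 10·14=140, Norris→Holm 6·24=144, Kent→Galt 4·19=76, Pell→Galt 3·25=75, York→Holm 10·23=230, Orton→Holm 5·4=20. Service 890; fixed 304; total 1194.
{Galt}: Upton→Galt 5·21=105, Ryde→Galt 10·10=100, Farrow→Galt 10·14=140, Norris→Galt 14·24=336, Kent→Galt 4·19=76, Pell→Galt 3·25=75, York→Galt 11·23=253, Orton→Galt 14·4=56. Service 1141; fixed 78; total 1219.
{Elton, Galt}: service 1074 + fixed 171 = 1245
{Wirral, Elton, Holm, Dover, Galt}: service 809 + fixed 846 = 1655
No other subset beats 1194.

Open Holm and Galt; minimum total cost 1194.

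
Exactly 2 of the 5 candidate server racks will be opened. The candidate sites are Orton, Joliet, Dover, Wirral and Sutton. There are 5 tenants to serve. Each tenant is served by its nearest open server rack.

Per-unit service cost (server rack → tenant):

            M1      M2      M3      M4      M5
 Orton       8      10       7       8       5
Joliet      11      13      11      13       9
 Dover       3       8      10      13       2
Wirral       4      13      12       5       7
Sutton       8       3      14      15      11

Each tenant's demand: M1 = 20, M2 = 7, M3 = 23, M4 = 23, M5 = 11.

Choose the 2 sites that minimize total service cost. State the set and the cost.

With exactly 2 open, each tenant uses its cheapest among the chosen.
{Orton, Wirral}: M1→Wirral 4·20=80, M2→Orton 10·7=70, M3→Orton 7·23=161, M4→Wirral 5·23=115, M5→Orton 5·11=55. Service cost 481.
{Orton, Dover}: service cost 483
{Dover, Wirral}: service cost 483
Among all 10 size-2 choices, {Orton, Wirral} is lowest.

Choose Orton and Wirral; total service cost 481.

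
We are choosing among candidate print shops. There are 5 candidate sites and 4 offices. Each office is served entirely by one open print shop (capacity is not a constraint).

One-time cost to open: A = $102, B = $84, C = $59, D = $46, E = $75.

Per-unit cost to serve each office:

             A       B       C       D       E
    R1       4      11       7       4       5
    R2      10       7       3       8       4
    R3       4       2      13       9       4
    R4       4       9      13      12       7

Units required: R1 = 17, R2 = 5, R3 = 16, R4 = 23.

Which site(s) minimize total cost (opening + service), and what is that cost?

Open A only; minimum total cost 376.

For any fixed open set, each office goes to its cheapest open site; total = fixed + service.
{A}: R1→A 4·17=68, R2→A 10·5=50, R3→A 4·16=64, R4→A 4·23=92. Service 274; fixed 102; total 376.
{A, C}: service 239 + fixed 161 = 400
{E}: service 330 + fixed 75 = 405
{A, B, C, D, E}: R1→A 4·17=68, R2→C 3·5=15, R3→B 2·16=32, R4→A 4·23=92. Service 207; fixed 366; total 573.
No other subset beats 376.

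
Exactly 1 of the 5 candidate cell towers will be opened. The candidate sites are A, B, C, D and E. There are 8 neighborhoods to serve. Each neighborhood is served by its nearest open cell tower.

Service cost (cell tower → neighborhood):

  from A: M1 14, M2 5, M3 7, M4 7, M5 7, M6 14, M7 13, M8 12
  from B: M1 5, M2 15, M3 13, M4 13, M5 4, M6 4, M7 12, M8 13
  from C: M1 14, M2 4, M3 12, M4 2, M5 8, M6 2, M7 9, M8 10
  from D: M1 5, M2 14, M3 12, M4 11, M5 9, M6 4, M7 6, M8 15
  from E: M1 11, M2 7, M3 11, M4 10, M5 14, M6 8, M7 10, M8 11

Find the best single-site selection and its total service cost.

Choose C only; total service cost 61.

With exactly 1 open, each neighborhood uses its cheapest among the chosen.
{C}: M1→C 14, M2→C 4, M3→C 12, M4→C 2, M5→C 8, M6→C 2, M7→C 9, M8→C 10. Service cost 61.
{D}: service cost 76
{A}: service cost 79
Among all 5 size-1 choices, {C} is lowest.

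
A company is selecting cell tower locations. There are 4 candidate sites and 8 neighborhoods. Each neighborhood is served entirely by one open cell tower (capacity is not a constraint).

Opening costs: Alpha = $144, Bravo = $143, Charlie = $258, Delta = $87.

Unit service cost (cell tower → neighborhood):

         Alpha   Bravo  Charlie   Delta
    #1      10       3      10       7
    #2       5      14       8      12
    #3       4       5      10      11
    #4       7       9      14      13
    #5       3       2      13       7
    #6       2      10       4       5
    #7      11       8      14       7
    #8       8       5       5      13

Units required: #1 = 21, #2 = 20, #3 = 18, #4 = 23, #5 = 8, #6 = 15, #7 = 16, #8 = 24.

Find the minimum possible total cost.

For any fixed open set, each neighborhood goes to its cheapest open site; total = fixed + service.
{Alpha, Bravo}: #1→Bravo 3·21=63, #2→Alpha 5·20=100, #3→Alpha 4·18=72, #4→Alpha 7·23=161, #5→Bravo 2·8=16, #6→Alpha 2·15=30, #7→Bravo 8·16=128, #8→Bravo 5·24=120. Service 690; fixed 287; total 977.
{Alpha, Bravo, Delta}: service 674 + fixed 374 = 1048
{Alpha, Delta}: service 838 + fixed 231 = 1069
{Alpha, Bravo, Charlie, Delta}: #1→Bravo 3·21=63, #2→Alpha 5·20=100, #3→Alpha 4·18=72, #4→Alpha 7·23=161, #5→Bravo 2·8=16, #6→Alpha 2·15=30, #7→Delta 7·16=112, #8→Bravo 5·24=120. Service 674; fixed 632; total 1306.
(All 15 nonempty subsets were checked; Alpha and Bravo is lowest.)

Minimum total cost: 977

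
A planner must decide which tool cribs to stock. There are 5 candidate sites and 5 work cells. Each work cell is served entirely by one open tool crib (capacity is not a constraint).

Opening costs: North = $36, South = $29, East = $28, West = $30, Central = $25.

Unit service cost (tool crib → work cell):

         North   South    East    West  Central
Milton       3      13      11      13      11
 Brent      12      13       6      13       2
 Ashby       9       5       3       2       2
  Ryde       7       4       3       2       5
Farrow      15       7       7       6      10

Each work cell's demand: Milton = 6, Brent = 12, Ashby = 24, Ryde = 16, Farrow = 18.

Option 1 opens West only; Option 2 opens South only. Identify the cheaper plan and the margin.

Option 1: {West}: Milton→West 13·6=78, Brent→West 13·12=156, Ashby→West 2·24=48, Ryde→West 2·16=32, Farrow→West 6·18=108. Service 422; fixed 30; total 452.
Option 2: {South}: Milton→South 13·6=78, Brent→South 13·12=156, Ashby→South 5·24=120, Ryde→South 4·16=64, Farrow→South 7·18=126. Service 544; fixed 29; total 573.
Difference: |452 − 573| = 121.

Option 1 is cheaper by 121.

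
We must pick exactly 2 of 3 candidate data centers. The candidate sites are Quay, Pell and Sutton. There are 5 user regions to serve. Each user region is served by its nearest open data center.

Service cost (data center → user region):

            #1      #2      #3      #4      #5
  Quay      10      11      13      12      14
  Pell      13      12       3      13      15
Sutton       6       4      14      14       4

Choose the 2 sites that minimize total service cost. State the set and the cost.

With exactly 2 open, each user region uses its cheapest among the chosen.
{Pell, Sutton}: #1→Sutton 6, #2→Sutton 4, #3→Pell 3, #4→Pell 13, #5→Sutton 4. Service cost 30.
{Quay, Sutton}: service cost 39
{Quay, Pell}: service cost 50
Among all 3 size-2 choices, {Pell, Sutton} is lowest.

Choose Pell and Sutton; total service cost 30.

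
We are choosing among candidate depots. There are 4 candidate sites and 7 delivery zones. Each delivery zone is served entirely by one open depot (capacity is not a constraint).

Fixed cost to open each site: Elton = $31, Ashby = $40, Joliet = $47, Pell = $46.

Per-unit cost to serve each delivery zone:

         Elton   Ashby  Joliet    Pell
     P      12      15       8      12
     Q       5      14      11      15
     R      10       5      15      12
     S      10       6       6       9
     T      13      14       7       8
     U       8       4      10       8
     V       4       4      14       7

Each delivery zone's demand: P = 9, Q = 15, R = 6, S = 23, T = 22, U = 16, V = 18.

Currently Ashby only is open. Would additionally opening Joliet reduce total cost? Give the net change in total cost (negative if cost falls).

Current service cost with {Ashby}: 957.
Adding Joliet: each delivery zone re-picks its cheapest; new service cost 695, saving 262.
Extra fixed cost: 47. Net change = 47 − 262 = -215.
(Totals: 997 → 782.)

Yes — net change −215 (cost falls by 215).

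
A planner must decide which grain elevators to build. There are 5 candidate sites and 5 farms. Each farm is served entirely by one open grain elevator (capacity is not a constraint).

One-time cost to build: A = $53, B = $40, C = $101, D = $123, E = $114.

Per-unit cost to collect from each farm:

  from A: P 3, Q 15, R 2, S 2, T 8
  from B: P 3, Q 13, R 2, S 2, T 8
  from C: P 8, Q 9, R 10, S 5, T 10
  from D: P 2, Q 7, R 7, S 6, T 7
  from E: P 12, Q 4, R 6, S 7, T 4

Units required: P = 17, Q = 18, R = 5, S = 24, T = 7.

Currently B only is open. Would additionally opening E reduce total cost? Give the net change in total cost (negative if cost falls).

Current service cost with {B}: 399.
Adding E: each farm re-picks its cheapest; new service cost 209, saving 190.
Extra fixed cost: 114. Net change = 114 − 190 = -76.
(Totals: 439 → 363.)

Yes — net change −76 (cost falls by 76).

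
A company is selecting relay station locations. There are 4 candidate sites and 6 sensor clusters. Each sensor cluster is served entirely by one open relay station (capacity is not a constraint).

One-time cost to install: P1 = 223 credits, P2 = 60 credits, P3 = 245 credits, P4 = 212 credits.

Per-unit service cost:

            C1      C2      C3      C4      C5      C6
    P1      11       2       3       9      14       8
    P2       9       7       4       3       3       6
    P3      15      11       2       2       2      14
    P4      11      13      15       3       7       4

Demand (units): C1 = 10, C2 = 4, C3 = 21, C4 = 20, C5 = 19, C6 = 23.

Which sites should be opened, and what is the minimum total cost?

For any fixed open set, each sensor cluster goes to its cheapest open site; total = fixed + service.
{P2}: C1→P2 9·10=90, C2→P2 7·4=28, C3→P2 4·21=84, C4→P2 3·20=60, C5→P2 3·19=57, C6→P2 6·23=138. Service 457; fixed 60; total 517.
{P2, P3}: service 376 + fixed 305 = 681
{P2, P4}: service 411 + fixed 272 = 683
{P1, P2, P3, P4}: service 310 + fixed 740 = 1050
(All 15 nonempty subsets were checked; P2 only is lowest.)

Open P2 only; minimum total cost 517.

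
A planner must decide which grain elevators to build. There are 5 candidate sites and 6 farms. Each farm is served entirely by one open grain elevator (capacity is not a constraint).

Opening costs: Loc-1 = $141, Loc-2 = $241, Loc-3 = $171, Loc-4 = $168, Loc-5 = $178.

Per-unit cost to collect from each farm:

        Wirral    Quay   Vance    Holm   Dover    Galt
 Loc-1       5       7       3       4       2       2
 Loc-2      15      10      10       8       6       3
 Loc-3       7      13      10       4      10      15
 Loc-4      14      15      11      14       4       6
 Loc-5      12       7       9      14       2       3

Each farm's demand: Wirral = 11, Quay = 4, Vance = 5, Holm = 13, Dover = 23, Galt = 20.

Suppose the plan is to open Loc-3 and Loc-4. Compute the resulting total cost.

Total cost: 782

Each farm is assigned to its cheapest site among the open ones.
{Loc-3, Loc-4}: Wirral→Loc-3 7·11=77, Quay→Loc-3 13·4=52, Vance→Loc-3 10·5=50, Holm→Loc-3 4·13=52, Dover→Loc-4 4·23=92, Galt→Loc-4 6·20=120. Service 443; fixed 339; total 782.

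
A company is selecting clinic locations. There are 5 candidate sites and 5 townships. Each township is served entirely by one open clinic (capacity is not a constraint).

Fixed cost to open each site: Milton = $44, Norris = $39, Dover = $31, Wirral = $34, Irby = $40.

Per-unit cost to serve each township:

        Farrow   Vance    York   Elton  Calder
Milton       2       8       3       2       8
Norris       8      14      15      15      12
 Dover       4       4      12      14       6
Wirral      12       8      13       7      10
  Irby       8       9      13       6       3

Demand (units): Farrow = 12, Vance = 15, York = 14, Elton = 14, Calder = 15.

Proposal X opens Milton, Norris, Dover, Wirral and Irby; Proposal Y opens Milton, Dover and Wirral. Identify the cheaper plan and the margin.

Proposal X: {Milton, Norris, Dover, Wirral, Irby}: Farrow→Milton 2·12=24, Vance→Dover 4·15=60, York→Milton 3·14=42, Elton→Milton 2·14=28, Calder→Irby 3·15=45. Service 199; fixed 188; total 387.
Proposal Y: {Milton, Dover, Wirral}: Farrow→Milton 2·12=24, Vance→Dover 4·15=60, York→Milton 3·14=42, Elton→Milton 2·14=28, Calder→Dover 6·15=90. Service 244; fixed 109; total 353.
Difference: |387 − 353| = 34.

Proposal Y is cheaper by 34.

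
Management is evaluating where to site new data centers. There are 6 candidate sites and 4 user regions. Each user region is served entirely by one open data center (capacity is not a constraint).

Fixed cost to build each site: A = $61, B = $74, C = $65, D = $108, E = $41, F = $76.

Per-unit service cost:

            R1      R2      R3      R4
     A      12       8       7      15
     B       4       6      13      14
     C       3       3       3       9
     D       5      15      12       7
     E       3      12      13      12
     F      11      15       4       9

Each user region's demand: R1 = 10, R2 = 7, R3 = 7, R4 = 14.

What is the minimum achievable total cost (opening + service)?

For any fixed open set, each user region goes to its cheapest open site; total = fixed + service.
{C}: R1→C 3·10=30, R2→C 3·7=21, R3→C 3·7=21, R4→C 9·14=126. Service 198; fixed 65; total 263.
{C, E}: R1→C 3·10=30, R2→C 3·7=21, R3→C 3·7=21, R4→C 9·14=126. Service 198; fixed 106; total 304.
{A, C}: R1→C 3·10=30, R2→C 3·7=21, R3→C 3·7=21, R4→C 9·14=126. Service 198; fixed 126; total 324.
{A, B, C, D, E, F}: R1→C 3·10=30, R2→C 3·7=21, R3→C 3·7=21, R4→D 7·14=98. Service 170; fixed 425; total 595.
No other subset beats 263.

Minimum total cost: 263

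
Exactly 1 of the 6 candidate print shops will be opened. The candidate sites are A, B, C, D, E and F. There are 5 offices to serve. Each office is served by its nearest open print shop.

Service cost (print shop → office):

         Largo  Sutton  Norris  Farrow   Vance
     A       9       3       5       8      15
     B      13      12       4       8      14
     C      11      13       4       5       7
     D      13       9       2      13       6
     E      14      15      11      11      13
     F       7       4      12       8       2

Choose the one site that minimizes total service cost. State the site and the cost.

With exactly 1 open, each office uses its cheapest among the chosen.
{F}: Largo→F 7, Sutton→F 4, Norris→F 12, Farrow→F 8, Vance→F 2. Service cost 33.
{A}: service cost 40
{C}: service cost 40
Among all 6 size-1 choices, {F} is lowest.

Choose F only; total service cost 33.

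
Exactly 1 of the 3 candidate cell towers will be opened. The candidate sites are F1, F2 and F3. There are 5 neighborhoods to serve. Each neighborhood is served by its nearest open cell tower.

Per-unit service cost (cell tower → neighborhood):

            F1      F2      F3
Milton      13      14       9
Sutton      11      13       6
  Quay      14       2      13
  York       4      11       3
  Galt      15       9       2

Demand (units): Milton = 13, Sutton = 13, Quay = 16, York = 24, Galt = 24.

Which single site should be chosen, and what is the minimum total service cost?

Choose F3 only; total service cost 523.

With exactly 1 open, each neighborhood uses its cheapest among the chosen.
{F3}: Milton→F3 9·13=117, Sutton→F3 6·13=78, Quay→F3 13·16=208, York→F3 3·24=72, Galt→F3 2·24=48. Service cost 523.
{F2}: service cost 863
{F1}: service cost 992
Among all 3 size-1 choices, {F3} is lowest.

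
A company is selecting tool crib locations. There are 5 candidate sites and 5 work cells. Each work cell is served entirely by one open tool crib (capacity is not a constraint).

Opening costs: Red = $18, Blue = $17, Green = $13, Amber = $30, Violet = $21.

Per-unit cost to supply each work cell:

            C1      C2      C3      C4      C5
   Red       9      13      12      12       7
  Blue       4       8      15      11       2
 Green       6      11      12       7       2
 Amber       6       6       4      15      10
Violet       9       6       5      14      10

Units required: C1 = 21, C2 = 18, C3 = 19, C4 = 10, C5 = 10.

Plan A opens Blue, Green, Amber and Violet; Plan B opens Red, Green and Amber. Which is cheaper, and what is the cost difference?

Plan A: {Blue, Green, Amber, Violet}: C1→Blue 4·21=84, C2→Amber 6·18=108, C3→Amber 4·19=76, C4→Green 7·10=70, C5→Blue 2·10=20. Service 358; fixed 81; total 439.
Plan B: {Red, Green, Amber}: C1→Green 6·21=126, C2→Amber 6·18=108, C3→Amber 4·19=76, C4→Green 7·10=70, C5→Green 2·10=20. Service 400; fixed 61; total 461.
Difference: |439 − 461| = 22.

Plan A is cheaper by 22.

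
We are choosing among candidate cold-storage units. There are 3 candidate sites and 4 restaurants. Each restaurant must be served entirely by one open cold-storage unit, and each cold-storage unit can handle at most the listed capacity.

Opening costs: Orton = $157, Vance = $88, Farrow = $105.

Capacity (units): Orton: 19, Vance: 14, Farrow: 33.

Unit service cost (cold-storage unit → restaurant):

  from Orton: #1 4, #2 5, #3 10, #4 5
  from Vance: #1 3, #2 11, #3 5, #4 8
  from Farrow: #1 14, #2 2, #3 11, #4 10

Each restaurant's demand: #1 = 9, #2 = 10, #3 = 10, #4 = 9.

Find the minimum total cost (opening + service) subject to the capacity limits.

Minimum total cost: 440

Open {Vance, Farrow}: #1→Vance 3·9=27, #2→Farrow 2·10=20, #3→Farrow 11·10=110, #4→Farrow 10·9=90.
Loads: Vance carries 9/14, Farrow carries 29/33. Service 247; fixed 193; total 440.
Next best feasible plan costs 473.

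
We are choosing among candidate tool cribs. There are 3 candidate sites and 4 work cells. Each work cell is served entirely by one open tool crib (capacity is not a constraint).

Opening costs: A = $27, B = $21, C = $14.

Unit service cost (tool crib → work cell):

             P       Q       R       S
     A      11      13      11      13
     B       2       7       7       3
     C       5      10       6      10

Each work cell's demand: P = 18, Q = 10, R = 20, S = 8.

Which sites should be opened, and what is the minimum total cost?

For any fixed open set, each work cell goes to its cheapest open site; total = fixed + service.
{B, C}: P→B 2·18=36, Q→B 7·10=70, R→C 6·20=120, S→B 3·8=24. Service 250; fixed 35; total 285.
{B}: service 270 + fixed 21 = 291
{A, B, C}: service 250 + fixed 62 = 312
{C}: service 390 + fixed 14 = 404
No other subset beats 285.

Open B and C; minimum total cost 285.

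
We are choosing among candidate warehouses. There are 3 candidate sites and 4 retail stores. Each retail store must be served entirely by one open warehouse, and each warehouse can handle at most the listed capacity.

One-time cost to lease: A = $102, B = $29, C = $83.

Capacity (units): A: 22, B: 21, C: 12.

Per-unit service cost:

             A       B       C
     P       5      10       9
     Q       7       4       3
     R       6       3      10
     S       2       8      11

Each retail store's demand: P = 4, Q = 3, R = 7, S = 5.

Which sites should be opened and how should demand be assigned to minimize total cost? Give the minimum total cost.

Open {B}: P→B 10·4=40, Q→B 4·3=12, R→B 3·7=21, S→B 8·5=40.
Loads: B carries 19/21. Service 113; fixed 29; total 142.
Next best feasible plan costs 194.

Minimum total cost: 142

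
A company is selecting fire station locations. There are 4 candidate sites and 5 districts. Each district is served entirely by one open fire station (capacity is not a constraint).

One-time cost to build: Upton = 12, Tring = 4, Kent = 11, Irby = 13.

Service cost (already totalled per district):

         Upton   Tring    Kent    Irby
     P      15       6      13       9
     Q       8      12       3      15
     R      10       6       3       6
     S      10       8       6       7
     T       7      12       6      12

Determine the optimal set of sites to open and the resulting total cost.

Open Tring and Kent; minimum total cost 39.

For any fixed open set, each district goes to its cheapest open site; total = fixed + service.
{Tring, Kent}: P→Tring 6, Q→Kent 3, R→Kent 3, S→Kent 6, T→Kent 6. Service 24; fixed 15; total 39.
{Kent}: service 31 + fixed 11 = 42
{Tring}: P→Tring 6, Q→Tring 12, R→Tring 6, S→Tring 8, T→Tring 12. Service 44; fixed 4; total 48.
{Upton, Tring, Kent, Irby}: service 24 + fixed 40 = 64
(All 15 nonempty subsets were checked; Tring and Kent is lowest.)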